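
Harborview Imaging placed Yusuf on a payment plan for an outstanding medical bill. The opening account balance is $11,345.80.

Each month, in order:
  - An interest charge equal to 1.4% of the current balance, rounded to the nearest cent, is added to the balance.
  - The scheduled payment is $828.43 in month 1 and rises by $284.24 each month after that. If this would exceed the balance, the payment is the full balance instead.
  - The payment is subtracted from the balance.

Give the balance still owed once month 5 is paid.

$5,020.32

Month 1: $11,345.80 +$158.84 interest = $11,504.64; pay $828.43 → $10,676.21
Month 2: $10,676.21 +$149.47 interest = $10,825.68; pay $1,112.67 → $9,713.01
Month 3: $9,713.01 +$135.98 interest = $9,848.99; pay $1,396.91 → $8,452.08
Month 4: $8,452.08 +$118.33 interest = $8,570.41; pay $1,681.15 → $6,889.26
Month 5: $6,889.26 +$96.45 interest = $6,985.71; pay $1,965.39 → $5,020.32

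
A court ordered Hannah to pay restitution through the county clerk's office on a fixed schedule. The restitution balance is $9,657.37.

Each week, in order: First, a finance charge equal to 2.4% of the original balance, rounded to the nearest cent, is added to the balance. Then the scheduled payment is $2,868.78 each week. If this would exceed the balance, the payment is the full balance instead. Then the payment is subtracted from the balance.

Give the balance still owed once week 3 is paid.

$1,746.37

Week 1: $9,657.37 +$231.78 interest = $9,889.15; pay $2,868.78 → $7,020.37
Week 2: $7,020.37 +$231.78 interest = $7,252.15; pay $2,868.78 → $4,383.37
Week 3: $4,383.37 +$231.78 interest = $4,615.15; pay $2,868.78 → $1,746.37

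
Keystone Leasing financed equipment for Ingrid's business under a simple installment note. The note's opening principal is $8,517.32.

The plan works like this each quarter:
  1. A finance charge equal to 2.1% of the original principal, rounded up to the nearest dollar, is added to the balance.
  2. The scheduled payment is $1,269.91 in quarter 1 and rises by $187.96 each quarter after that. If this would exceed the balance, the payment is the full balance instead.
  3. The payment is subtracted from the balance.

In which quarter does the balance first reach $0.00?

# | Opening | Interest | Payment | End bal
1 | $8,517.32 | $179.00 | $1,269.91 | $7,426.41
2 | $7,426.41 | $179.00 | $1,457.87 | $6,147.54
3 | $6,147.54 | $179.00 | $1,645.83 | $4,680.71
4 | $4,680.71 | $179.00 | $1,833.79 | $3,025.92
5 | $3,025.92 | $179.00 | $2,021.75 | $1,183.17
6 | $1,183.17 | $179.00 | $1,362.17 | $0.00
Balance reaches $0.00 in quarter 6.

6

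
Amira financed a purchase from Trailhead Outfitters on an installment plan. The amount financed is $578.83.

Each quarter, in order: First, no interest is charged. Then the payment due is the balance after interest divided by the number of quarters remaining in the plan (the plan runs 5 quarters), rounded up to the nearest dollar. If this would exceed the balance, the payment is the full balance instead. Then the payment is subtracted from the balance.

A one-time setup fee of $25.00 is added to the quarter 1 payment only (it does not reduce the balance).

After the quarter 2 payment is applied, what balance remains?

Quarter 1: $578.83 − $116.00 (+ $25.00 fee) → $462.83
Quarter 2: $462.83 − $116.00 → $346.83

$346.83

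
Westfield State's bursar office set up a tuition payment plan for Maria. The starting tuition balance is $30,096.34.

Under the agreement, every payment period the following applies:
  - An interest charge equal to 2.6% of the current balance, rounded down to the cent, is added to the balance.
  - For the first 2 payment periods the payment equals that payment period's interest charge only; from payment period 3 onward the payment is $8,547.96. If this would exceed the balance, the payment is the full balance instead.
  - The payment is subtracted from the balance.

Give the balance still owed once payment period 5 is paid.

Payment period 1: opening $30,096.34; interest $782.50 → $30,878.84; payment $782.50; balance $30,096.34
Payment period 2: opening $30,096.34; interest $782.50 → $30,878.84; payment $782.50; balance $30,096.34
Payment period 3: opening $30,096.34; interest $782.50 → $30,878.84; payment $8,547.96; balance $22,330.88
Payment period 4: opening $22,330.88; interest $580.60 → $22,911.48; payment $8,547.96; balance $14,363.52
Payment period 5: opening $14,363.52; interest $373.45 → $14,736.97; payment $8,547.96; balance $6,189.01

$6,189.01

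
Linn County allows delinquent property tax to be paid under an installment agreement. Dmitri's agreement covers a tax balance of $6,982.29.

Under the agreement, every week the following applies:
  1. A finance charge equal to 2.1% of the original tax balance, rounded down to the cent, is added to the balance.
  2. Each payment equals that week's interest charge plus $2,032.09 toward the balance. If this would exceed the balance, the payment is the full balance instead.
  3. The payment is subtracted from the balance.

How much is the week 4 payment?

$1,032.64

# | Opening | Interest | Payment | End bal
1 | $6,982.29 | $146.62 | $2,178.71 | $4,950.20
2 | $4,950.20 | $146.62 | $2,178.71 | $2,918.11
3 | $2,918.11 | $146.62 | $2,178.71 | $886.02
4 | $886.02 | $146.62 | $1,032.64 | $0.00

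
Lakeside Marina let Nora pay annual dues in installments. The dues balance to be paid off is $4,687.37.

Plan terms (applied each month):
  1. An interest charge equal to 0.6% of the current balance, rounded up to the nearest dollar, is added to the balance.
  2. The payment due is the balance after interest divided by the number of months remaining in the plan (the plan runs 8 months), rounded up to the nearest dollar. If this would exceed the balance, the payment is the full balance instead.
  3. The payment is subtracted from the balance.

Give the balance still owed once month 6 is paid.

$1,213.37

Month 1: opening $4,687.37; interest $29.00 → $4,716.37; payment $590.00; balance $4,126.37
Month 2: opening $4,126.37; interest $25.00 → $4,151.37; payment $594.00; balance $3,557.37
Month 3: opening $3,557.37; interest $22.00 → $3,579.37; payment $597.00; balance $2,982.37
Month 4: opening $2,982.37; interest $18.00 → $3,000.37; payment $601.00; balance $2,399.37
Month 5: opening $2,399.37; interest $15.00 → $2,414.37; payment $604.00; balance $1,810.37
Month 6: opening $1,810.37; interest $11.00 → $1,821.37; payment $608.00; balance $1,213.37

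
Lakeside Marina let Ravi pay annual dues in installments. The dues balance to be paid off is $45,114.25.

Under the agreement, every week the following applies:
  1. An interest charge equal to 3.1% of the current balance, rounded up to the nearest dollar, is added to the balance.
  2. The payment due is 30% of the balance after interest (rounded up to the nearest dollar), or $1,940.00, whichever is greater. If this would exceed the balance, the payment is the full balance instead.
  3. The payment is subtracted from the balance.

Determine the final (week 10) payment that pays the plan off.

$980.25

# | Opening | Interest | Payment | End bal
1 | $45,114.25 | $1,399.00 | $13,954.00 | $32,559.25
2 | $32,559.25 | $1,010.00 | $10,071.00 | $23,498.25
3 | $23,498.25 | $729.00 | $7,269.00 | $16,958.25
4 | $16,958.25 | $526.00 | $5,246.00 | $12,238.25
5 | $12,238.25 | $380.00 | $3,786.00 | $8,832.25
6 | $8,832.25 | $274.00 | $2,732.00 | $6,374.25
7 | $6,374.25 | $198.00 | $1,972.00 | $4,600.25
8 | $4,600.25 | $143.00 | $1,940.00 | $2,803.25
9 | $2,803.25 | $87.00 | $1,940.00 | $950.25
10 | $950.25 | $30.00 | $980.25 | $0.00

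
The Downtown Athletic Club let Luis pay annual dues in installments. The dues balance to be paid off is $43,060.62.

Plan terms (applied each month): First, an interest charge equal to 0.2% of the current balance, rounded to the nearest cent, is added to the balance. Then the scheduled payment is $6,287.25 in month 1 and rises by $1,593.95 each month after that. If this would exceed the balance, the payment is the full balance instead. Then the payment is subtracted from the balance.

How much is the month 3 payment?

$9,475.15

Month 1: opening $43,060.62; interest $86.12 → $43,146.74; payment $6,287.25; balance $36,859.49
Month 2: opening $36,859.49; interest $73.72 → $36,933.21; payment $7,881.20; balance $29,052.01
Month 3: opening $29,052.01; interest $58.10 → $29,110.11; payment $9,475.15; balance $19,634.96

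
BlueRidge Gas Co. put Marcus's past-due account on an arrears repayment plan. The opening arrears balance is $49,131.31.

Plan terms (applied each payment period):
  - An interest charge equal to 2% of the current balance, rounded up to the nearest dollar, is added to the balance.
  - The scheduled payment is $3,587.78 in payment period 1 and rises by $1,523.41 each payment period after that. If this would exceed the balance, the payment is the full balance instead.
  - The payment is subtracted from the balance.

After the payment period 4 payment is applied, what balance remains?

Payment period 1: opening $49,131.31; interest $983.00 → $50,114.31; payment $3,587.78; balance $46,526.53
Payment period 2: opening $46,526.53; interest $931.00 → $47,457.53; payment $5,111.19; balance $42,346.34
Payment period 3: opening $42,346.34; interest $847.00 → $43,193.34; payment $6,634.60; balance $36,558.74
Payment period 4: opening $36,558.74; interest $732.00 → $37,290.74; payment $8,158.01; balance $29,132.73

$29,132.73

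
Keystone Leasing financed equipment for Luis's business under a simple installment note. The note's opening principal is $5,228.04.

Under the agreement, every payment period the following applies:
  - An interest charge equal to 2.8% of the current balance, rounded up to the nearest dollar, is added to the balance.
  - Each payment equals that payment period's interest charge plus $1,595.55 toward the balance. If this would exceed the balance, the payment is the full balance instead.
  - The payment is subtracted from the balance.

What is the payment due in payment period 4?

$454.39

Payment period 1: opening $5,228.04; interest $147.00 → $5,375.04; payment $1,742.55; balance $3,632.49
Payment period 2: opening $3,632.49; interest $102.00 → $3,734.49; payment $1,697.55; balance $2,036.94
Payment period 3: opening $2,036.94; interest $58.00 → $2,094.94; payment $1,653.55; balance $441.39
Payment period 4: opening $441.39; interest $13.00 → $454.39; payment $454.39; balance $0.00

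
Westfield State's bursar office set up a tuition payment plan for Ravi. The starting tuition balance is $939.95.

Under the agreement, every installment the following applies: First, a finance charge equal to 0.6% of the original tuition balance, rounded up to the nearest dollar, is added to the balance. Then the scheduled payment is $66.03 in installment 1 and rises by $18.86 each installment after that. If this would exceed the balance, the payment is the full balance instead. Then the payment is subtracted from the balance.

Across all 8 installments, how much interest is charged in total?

# | Opening | Interest | Payment | End bal
1 | $939.95 | $6.00 | $66.03 | $879.92
2 | $879.92 | $6.00 | $84.89 | $801.03
3 | $801.03 | $6.00 | $103.75 | $703.28
4 | $703.28 | $6.00 | $122.61 | $586.67
5 | $586.67 | $6.00 | $141.47 | $451.20
6 | $451.20 | $6.00 | $160.33 | $296.87
7 | $296.87 | $6.00 | $179.19 | $123.68
8 | $123.68 | $6.00 | $129.68 | $0.00
Total interest: $6.00 + $6.00 + $6.00 + $6.00 + $6.00 + $6.00 + $6.00 + $6.00 = $48.00

$48.00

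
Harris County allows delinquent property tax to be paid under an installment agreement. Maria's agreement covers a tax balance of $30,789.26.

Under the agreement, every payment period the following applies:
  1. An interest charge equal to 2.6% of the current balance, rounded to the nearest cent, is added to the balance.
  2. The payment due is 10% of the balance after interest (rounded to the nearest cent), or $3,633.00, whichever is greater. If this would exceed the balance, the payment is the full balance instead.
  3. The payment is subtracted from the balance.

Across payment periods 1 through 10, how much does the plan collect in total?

$35,239.91

Payment period 1: $30,789.26 +$800.52 interest = $31,589.78; pay $3,633.00 → $27,956.78
Payment period 2: $27,956.78 +$726.88 interest = $28,683.66; pay $3,633.00 → $25,050.66
Payment period 3: $25,050.66 +$651.32 interest = $25,701.98; pay $3,633.00 → $22,068.98
Payment period 4: $22,068.98 +$573.79 interest = $22,642.77; pay $3,633.00 → $19,009.77
Payment period 5: $19,009.77 +$494.25 interest = $19,504.02; pay $3,633.00 → $15,871.02
Payment period 6: $15,871.02 +$412.65 interest = $16,283.67; pay $3,633.00 → $12,650.67
Payment period 7: $12,650.67 +$328.92 interest = $12,979.59; pay $3,633.00 → $9,346.59
Payment period 8: $9,346.59 +$243.01 interest = $9,589.60; pay $3,633.00 → $5,956.60
Payment period 9: $5,956.60 +$154.87 interest = $6,111.47; pay $3,633.00 → $2,478.47
Payment period 10: $2,478.47 +$64.44 interest = $2,542.91; pay $2,542.91 → $0.00
Total paid: $35,239.91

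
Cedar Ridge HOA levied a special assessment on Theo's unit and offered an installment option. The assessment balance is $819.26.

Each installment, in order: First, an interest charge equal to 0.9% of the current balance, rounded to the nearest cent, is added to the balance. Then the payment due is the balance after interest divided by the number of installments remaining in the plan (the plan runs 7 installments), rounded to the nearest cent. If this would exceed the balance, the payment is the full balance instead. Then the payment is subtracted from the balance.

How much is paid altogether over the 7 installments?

Installment 1: $819.26 +$7.37 interest = $826.63; pay $118.09 → $708.54
Installment 2: $708.54 +$6.38 interest = $714.92; pay $119.15 → $595.77
Installment 3: $595.77 +$5.36 interest = $601.13; pay $120.23 → $480.90
Installment 4: $480.90 +$4.33 interest = $485.23; pay $121.31 → $363.92
Installment 5: $363.92 +$3.28 interest = $367.20; pay $122.40 → $244.80
Installment 6: $244.80 +$2.20 interest = $247.00; pay $123.50 → $123.50
Installment 7: $123.50 +$1.11 interest = $124.61; pay $124.61 → $0.00
Total paid: $849.29

$849.29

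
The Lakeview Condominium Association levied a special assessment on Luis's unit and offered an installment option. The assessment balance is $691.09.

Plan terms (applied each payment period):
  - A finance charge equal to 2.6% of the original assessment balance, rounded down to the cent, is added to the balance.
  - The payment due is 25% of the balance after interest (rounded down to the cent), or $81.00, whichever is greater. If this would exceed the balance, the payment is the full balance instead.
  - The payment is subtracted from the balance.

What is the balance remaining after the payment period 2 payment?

$412.32

Payment period 1: opening $691.09; interest $17.96 → $709.05; payment $177.26; balance $531.79
Payment period 2: opening $531.79; interest $17.96 → $549.75; payment $137.43; balance $412.32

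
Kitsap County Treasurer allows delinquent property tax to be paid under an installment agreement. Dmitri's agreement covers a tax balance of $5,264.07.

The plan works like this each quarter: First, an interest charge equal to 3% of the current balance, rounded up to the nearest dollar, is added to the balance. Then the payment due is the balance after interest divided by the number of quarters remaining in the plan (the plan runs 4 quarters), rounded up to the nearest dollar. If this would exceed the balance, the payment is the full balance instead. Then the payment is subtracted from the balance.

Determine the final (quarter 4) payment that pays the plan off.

$1,481.07

Quarter 1: $5,264.07 +$158.00 interest = $5,422.07; pay $1,356.00 → $4,066.07
Quarter 2: $4,066.07 +$122.00 interest = $4,188.07; pay $1,397.00 → $2,791.07
Quarter 3: $2,791.07 +$84.00 interest = $2,875.07; pay $1,438.00 → $1,437.07
Quarter 4: $1,437.07 +$44.00 interest = $1,481.07; pay $1,481.07 → $0.00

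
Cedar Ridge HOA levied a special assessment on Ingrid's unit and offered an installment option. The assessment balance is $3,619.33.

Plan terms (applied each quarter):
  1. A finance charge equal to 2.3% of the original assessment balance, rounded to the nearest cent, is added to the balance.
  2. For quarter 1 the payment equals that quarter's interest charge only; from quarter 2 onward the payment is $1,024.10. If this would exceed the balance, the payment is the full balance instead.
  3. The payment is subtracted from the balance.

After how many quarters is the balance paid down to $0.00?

Quarter 1: $3,619.33 +$83.24 interest = $3,702.57; pay $83.24 → $3,619.33
Quarter 2: $3,619.33 +$83.24 interest = $3,702.57; pay $1,024.10 → $2,678.47
Quarter 3: $2,678.47 +$83.24 interest = $2,761.71; pay $1,024.10 → $1,737.61
Quarter 4: $1,737.61 +$83.24 interest = $1,820.85; pay $1,024.10 → $796.75
Quarter 5: $796.75 +$83.24 interest = $879.99; pay $879.99 → $0.00
Balance reaches $0.00 in quarter 5.

5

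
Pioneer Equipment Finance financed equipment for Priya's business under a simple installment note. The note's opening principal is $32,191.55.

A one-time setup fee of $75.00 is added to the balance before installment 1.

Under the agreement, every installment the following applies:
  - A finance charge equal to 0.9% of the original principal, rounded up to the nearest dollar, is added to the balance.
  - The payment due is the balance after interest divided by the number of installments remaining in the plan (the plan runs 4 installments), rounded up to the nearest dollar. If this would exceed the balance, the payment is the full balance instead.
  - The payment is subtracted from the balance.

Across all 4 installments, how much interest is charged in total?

$1,160.00

# | Opening | Interest | Payment | End bal
1 | $32,266.55 | $290.00 | $8,140.00 | $24,416.55
2 | $24,416.55 | $290.00 | $8,236.00 | $16,470.55
3 | $16,470.55 | $290.00 | $8,381.00 | $8,379.55
4 | $8,379.55 | $290.00 | $8,669.55 | $0.00
Total interest: $290.00 + $290.00 + $290.00 + $290.00 = $1,160.00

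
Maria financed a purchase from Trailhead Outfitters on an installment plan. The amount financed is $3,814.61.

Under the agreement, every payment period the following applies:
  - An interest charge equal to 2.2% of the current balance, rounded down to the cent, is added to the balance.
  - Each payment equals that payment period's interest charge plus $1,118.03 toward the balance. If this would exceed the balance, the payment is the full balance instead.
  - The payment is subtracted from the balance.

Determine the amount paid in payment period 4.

$470.65

Payment period 1: $3,814.61 +$83.92 interest = $3,898.53; pay $1,201.95 → $2,696.58
Payment period 2: $2,696.58 +$59.32 interest = $2,755.90; pay $1,177.35 → $1,578.55
Payment period 3: $1,578.55 +$34.72 interest = $1,613.27; pay $1,152.75 → $460.52
Payment period 4: $460.52 +$10.13 interest = $470.65; pay $470.65 → $0.00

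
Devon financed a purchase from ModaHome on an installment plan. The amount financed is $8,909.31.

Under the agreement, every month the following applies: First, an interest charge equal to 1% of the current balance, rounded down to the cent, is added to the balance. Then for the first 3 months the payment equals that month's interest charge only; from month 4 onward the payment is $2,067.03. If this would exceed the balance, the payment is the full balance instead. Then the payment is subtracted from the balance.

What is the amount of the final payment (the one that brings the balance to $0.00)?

$886.85

Month 1: opening $8,909.31; interest $89.09 → $8,998.40; payment $89.09; balance $8,909.31
Month 2: opening $8,909.31; interest $89.09 → $8,998.40; payment $89.09; balance $8,909.31
Month 3: opening $8,909.31; interest $89.09 → $8,998.40; payment $89.09; balance $8,909.31
Month 4: opening $8,909.31; interest $89.09 → $8,998.40; payment $2,067.03; balance $6,931.37
Month 5: opening $6,931.37; interest $69.31 → $7,000.68; payment $2,067.03; balance $4,933.65
Month 6: opening $4,933.65; interest $49.33 → $4,982.98; payment $2,067.03; balance $2,915.95
Month 7: opening $2,915.95; interest $29.15 → $2,945.10; payment $2,067.03; balance $878.07
Month 8: opening $878.07; interest $8.78 → $886.85; payment $886.85; balance $0.00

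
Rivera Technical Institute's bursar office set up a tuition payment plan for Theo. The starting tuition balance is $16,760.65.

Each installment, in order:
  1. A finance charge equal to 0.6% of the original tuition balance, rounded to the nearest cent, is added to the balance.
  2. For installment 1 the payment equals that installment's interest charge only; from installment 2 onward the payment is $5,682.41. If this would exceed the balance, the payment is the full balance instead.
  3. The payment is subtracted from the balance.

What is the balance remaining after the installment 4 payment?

$15.10

# | Opening | Interest | Payment | End bal
1 | $16,760.65 | $100.56 | $100.56 | $16,760.65
2 | $16,760.65 | $100.56 | $5,682.41 | $11,178.80
3 | $11,178.80 | $100.56 | $5,682.41 | $5,596.95
4 | $5,596.95 | $100.56 | $5,682.41 | $15.10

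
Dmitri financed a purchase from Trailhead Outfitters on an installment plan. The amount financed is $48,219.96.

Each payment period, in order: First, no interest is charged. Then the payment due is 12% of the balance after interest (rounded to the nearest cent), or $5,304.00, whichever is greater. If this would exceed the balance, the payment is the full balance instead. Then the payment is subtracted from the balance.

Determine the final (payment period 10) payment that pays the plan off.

Payment period 1: $48,219.96 − $5,786.40 → $42,433.56
Payment period 2: $42,433.56 − $5,304.00 → $37,129.56
Payment period 3: $37,129.56 − $5,304.00 → $31,825.56
Payment period 4: $31,825.56 − $5,304.00 → $26,521.56
Payment period 5: $26,521.56 − $5,304.00 → $21,217.56
Payment period 6: $21,217.56 − $5,304.00 → $15,913.56
Payment period 7: $15,913.56 − $5,304.00 → $10,609.56
Payment period 8: $10,609.56 − $5,304.00 → $5,305.56
Payment period 9: $5,305.56 − $5,304.00 → $1.56
Payment period 10: $1.56 − $1.56 → $0.00

$1.56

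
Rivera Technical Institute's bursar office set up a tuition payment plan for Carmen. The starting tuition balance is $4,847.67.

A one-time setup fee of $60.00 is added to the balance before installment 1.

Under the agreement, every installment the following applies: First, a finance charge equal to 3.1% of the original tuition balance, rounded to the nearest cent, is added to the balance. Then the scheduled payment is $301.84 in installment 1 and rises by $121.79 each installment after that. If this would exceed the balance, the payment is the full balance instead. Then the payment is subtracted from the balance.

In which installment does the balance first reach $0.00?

Installment 1: opening $4,907.67; interest $150.28 → $5,057.95; payment $301.84; balance $4,756.11
Installment 2: opening $4,756.11; interest $150.28 → $4,906.39; payment $423.63; balance $4,482.76
Installment 3: opening $4,482.76; interest $150.28 → $4,633.04; payment $545.42; balance $4,087.62
Installment 4: opening $4,087.62; interest $150.28 → $4,237.90; payment $667.21; balance $3,570.69
Installment 5: opening $3,570.69; interest $150.28 → $3,720.97; payment $789.00; balance $2,931.97
Installment 6: opening $2,931.97; interest $150.28 → $3,082.25; payment $910.79; balance $2,171.46
Installment 7: opening $2,171.46; interest $150.28 → $2,321.74; payment $1,032.58; balance $1,289.16
Installment 8: opening $1,289.16; interest $150.28 → $1,439.44; payment $1,154.37; balance $285.07
Installment 9: opening $285.07; interest $150.28 → $435.35; payment $435.35; balance $0.00
Balance reaches $0.00 in installment 9.

9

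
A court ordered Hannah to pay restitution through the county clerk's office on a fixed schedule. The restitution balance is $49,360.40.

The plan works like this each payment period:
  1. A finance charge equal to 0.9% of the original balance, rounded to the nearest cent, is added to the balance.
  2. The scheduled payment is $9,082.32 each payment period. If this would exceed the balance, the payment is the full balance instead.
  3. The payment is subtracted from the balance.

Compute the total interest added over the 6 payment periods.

# | Opening | Interest | Payment | End bal
1 | $49,360.40 | $444.24 | $9,082.32 | $40,722.32
2 | $40,722.32 | $444.24 | $9,082.32 | $32,084.24
3 | $32,084.24 | $444.24 | $9,082.32 | $23,446.16
4 | $23,446.16 | $444.24 | $9,082.32 | $14,808.08
5 | $14,808.08 | $444.24 | $9,082.32 | $6,170.00
6 | $6,170.00 | $444.24 | $6,614.24 | $0.00
Total interest: $444.24 + $444.24 + $444.24 + $444.24 + $444.24 + $444.24 = $2,665.44

$2,665.44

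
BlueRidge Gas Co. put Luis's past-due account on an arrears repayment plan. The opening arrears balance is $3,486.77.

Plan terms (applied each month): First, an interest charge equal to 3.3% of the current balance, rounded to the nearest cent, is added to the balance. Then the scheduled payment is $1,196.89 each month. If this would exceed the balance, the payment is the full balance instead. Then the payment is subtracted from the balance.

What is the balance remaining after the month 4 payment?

$0.00

Month 1: opening $3,486.77; interest $115.06 → $3,601.83; payment $1,196.89; balance $2,404.94
Month 2: opening $2,404.94; interest $79.36 → $2,484.30; payment $1,196.89; balance $1,287.41
Month 3: opening $1,287.41; interest $42.48 → $1,329.89; payment $1,196.89; balance $133.00
Month 4: opening $133.00; interest $4.39 → $137.39; payment $137.39; balance $0.00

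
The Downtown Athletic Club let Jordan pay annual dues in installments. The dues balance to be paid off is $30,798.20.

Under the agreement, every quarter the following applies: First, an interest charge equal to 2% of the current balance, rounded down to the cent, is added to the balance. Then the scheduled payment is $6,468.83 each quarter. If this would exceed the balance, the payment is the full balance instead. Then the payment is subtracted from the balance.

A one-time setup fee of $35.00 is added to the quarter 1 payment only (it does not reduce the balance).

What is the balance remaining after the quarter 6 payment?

Quarter 1: opening $30,798.20; interest $615.96 → $31,414.16; payment $6,468.83 (+ $35.00 fee); balance $24,945.33
Quarter 2: opening $24,945.33; interest $498.90 → $25,444.23; payment $6,468.83; balance $18,975.40
Quarter 3: opening $18,975.40; interest $379.50 → $19,354.90; payment $6,468.83; balance $12,886.07
Quarter 4: opening $12,886.07; interest $257.72 → $13,143.79; payment $6,468.83; balance $6,674.96
Quarter 5: opening $6,674.96; interest $133.49 → $6,808.45; payment $6,468.83; balance $339.62
Quarter 6: opening $339.62; interest $6.79 → $346.41; payment $346.41; balance $0.00

$0.00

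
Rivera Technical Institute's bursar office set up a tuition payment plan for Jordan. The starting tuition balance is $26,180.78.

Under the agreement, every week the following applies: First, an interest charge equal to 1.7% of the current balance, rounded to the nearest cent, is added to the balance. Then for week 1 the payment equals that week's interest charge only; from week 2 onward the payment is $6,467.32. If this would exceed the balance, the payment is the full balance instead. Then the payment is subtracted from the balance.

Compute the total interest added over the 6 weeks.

Week 1: opening $26,180.78; interest $445.07 → $26,625.85; payment $445.07; balance $26,180.78
Week 2: opening $26,180.78; interest $445.07 → $26,625.85; payment $6,467.32; balance $20,158.53
Week 3: opening $20,158.53; interest $342.70 → $20,501.23; payment $6,467.32; balance $14,033.91
Week 4: opening $14,033.91; interest $238.58 → $14,272.49; payment $6,467.32; balance $7,805.17
Week 5: opening $7,805.17; interest $132.69 → $7,937.86; payment $6,467.32; balance $1,470.54
Week 6: opening $1,470.54; interest $25.00 → $1,495.54; payment $1,495.54; balance $0.00
Total interest: $445.07 + $445.07 + $342.70 + $238.58 + $132.69 + $25.00 = $1,629.11

$1,629.11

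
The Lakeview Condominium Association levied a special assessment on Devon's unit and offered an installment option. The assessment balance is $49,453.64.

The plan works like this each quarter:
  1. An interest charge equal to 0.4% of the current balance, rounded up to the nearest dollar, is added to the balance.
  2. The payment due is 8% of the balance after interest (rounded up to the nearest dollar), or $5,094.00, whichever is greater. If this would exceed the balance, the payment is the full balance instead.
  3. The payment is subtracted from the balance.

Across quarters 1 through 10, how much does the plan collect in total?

$50,546.64

# | Opening | Interest | Payment | End bal
1 | $49,453.64 | $198.00 | $5,094.00 | $44,557.64
2 | $44,557.64 | $179.00 | $5,094.00 | $39,642.64
3 | $39,642.64 | $159.00 | $5,094.00 | $34,707.64
4 | $34,707.64 | $139.00 | $5,094.00 | $29,752.64
5 | $29,752.64 | $120.00 | $5,094.00 | $24,778.64
6 | $24,778.64 | $100.00 | $5,094.00 | $19,784.64
7 | $19,784.64 | $80.00 | $5,094.00 | $14,770.64
8 | $14,770.64 | $60.00 | $5,094.00 | $9,736.64
9 | $9,736.64 | $39.00 | $5,094.00 | $4,681.64
10 | $4,681.64 | $19.00 | $4,700.64 | $0.00
Total paid: $50,546.64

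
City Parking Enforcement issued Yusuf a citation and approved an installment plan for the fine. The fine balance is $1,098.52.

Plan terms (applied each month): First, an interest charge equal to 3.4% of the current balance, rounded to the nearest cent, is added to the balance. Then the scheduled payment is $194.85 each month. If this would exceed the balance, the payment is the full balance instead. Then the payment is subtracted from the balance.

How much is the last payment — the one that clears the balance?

Month 1: $1,098.52 +$37.35 interest = $1,135.87; pay $194.85 → $941.02
Month 2: $941.02 +$31.99 interest = $973.01; pay $194.85 → $778.16
Month 3: $778.16 +$26.46 interest = $804.62; pay $194.85 → $609.77
Month 4: $609.77 +$20.73 interest = $630.50; pay $194.85 → $435.65
Month 5: $435.65 +$14.81 interest = $450.46; pay $194.85 → $255.61
Month 6: $255.61 +$8.69 interest = $264.30; pay $194.85 → $69.45
Month 7: $69.45 +$2.36 interest = $71.81; pay $71.81 → $0.00

$71.81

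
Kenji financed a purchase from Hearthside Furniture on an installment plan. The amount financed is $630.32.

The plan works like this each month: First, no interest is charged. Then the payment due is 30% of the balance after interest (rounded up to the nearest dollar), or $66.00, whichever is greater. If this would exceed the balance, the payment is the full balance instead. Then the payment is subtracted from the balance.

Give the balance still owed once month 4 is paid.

Month 1: $630.32 − $190.00 → $440.32
Month 2: $440.32 − $133.00 → $307.32
Month 3: $307.32 − $93.00 → $214.32
Month 4: $214.32 − $66.00 → $148.32

$148.32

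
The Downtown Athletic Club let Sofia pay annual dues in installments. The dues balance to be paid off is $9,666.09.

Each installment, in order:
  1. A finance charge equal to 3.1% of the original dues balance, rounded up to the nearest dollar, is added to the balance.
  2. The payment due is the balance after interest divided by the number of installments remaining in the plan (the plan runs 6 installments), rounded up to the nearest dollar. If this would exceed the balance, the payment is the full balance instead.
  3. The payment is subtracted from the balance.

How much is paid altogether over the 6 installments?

$11,466.09

Installment 1: $9,666.09 +$300.00 interest = $9,966.09; pay $1,662.00 → $8,304.09
Installment 2: $8,304.09 +$300.00 interest = $8,604.09; pay $1,721.00 → $6,883.09
Installment 3: $6,883.09 +$300.00 interest = $7,183.09; pay $1,796.00 → $5,387.09
Installment 4: $5,387.09 +$300.00 interest = $5,687.09; pay $1,896.00 → $3,791.09
Installment 5: $3,791.09 +$300.00 interest = $4,091.09; pay $2,046.00 → $2,045.09
Installment 6: $2,045.09 +$300.00 interest = $2,345.09; pay $2,345.09 → $0.00
Total paid: $11,466.09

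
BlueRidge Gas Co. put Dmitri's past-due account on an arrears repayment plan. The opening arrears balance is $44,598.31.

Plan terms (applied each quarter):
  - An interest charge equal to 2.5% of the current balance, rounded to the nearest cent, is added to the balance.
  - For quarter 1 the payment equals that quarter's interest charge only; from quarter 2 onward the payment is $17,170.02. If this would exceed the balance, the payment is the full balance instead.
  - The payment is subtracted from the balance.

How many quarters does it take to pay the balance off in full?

4

Quarter 1: opening $44,598.31; interest $1,114.96 → $45,713.27; payment $1,114.96; balance $44,598.31
Quarter 2: opening $44,598.31; interest $1,114.96 → $45,713.27; payment $17,170.02; balance $28,543.25
Quarter 3: opening $28,543.25; interest $713.58 → $29,256.83; payment $17,170.02; balance $12,086.81
Quarter 4: opening $12,086.81; interest $302.17 → $12,388.98; payment $12,388.98; balance $0.00
Balance reaches $0.00 in quarter 4.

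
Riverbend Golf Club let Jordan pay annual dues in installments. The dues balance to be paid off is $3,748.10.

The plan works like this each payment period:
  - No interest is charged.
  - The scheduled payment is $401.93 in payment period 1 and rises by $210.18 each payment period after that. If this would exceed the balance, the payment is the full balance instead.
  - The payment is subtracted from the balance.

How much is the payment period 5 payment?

$879.30

Payment period 1: $3,748.10 − $401.93 → $3,346.17
Payment period 2: $3,346.17 − $612.11 → $2,734.06
Payment period 3: $2,734.06 − $822.29 → $1,911.77
Payment period 4: $1,911.77 − $1,032.47 → $879.30
Payment period 5: $879.30 − $879.30 → $0.00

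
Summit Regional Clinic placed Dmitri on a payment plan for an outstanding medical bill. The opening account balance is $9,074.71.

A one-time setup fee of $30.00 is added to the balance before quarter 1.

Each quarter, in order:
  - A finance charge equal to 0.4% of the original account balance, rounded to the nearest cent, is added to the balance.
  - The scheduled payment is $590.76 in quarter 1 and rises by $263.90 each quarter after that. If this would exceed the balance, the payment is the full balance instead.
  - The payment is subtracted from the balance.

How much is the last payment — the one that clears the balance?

$1,855.75

Quarter 1: opening $9,104.71; interest $36.30 → $9,141.01; payment $590.76; balance $8,550.25
Quarter 2: opening $8,550.25; interest $36.30 → $8,586.55; payment $854.66; balance $7,731.89
Quarter 3: opening $7,731.89; interest $36.30 → $7,768.19; payment $1,118.56; balance $6,649.63
Quarter 4: opening $6,649.63; interest $36.30 → $6,685.93; payment $1,382.46; balance $5,303.47
Quarter 5: opening $5,303.47; interest $36.30 → $5,339.77; payment $1,646.36; balance $3,693.41
Quarter 6: opening $3,693.41; interest $36.30 → $3,729.71; payment $1,910.26; balance $1,819.45
Quarter 7: opening $1,819.45; interest $36.30 → $1,855.75; payment $1,855.75; balance $0.00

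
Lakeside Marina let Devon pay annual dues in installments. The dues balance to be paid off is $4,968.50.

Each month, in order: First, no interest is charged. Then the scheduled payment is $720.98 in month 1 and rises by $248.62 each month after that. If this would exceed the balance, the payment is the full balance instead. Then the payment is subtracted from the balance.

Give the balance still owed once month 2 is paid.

$3,277.92

Month 1: opening $4,968.50; payment $720.98; balance $4,247.52
Month 2: opening $4,247.52; payment $969.60; balance $3,277.92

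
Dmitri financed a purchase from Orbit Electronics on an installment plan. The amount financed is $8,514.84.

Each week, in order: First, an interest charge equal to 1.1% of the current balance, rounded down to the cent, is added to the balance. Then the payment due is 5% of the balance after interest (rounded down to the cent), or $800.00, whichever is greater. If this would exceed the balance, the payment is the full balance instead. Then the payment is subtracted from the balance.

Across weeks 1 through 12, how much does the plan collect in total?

# | Opening | Interest | Payment | End bal
1 | $8,514.84 | $93.66 | $800.00 | $7,808.50
2 | $7,808.50 | $85.89 | $800.00 | $7,094.39
3 | $7,094.39 | $78.03 | $800.00 | $6,372.42
4 | $6,372.42 | $70.09 | $800.00 | $5,642.51
5 | $5,642.51 | $62.06 | $800.00 | $4,904.57
6 | $4,904.57 | $53.95 | $800.00 | $4,158.52
7 | $4,158.52 | $45.74 | $800.00 | $3,404.26
8 | $3,404.26 | $37.44 | $800.00 | $2,641.70
9 | $2,641.70 | $29.05 | $800.00 | $1,870.75
10 | $1,870.75 | $20.57 | $800.00 | $1,091.32
11 | $1,091.32 | $12.00 | $800.00 | $303.32
12 | $303.32 | $3.33 | $306.65 | $0.00
Total paid: $9,106.65

$9,106.65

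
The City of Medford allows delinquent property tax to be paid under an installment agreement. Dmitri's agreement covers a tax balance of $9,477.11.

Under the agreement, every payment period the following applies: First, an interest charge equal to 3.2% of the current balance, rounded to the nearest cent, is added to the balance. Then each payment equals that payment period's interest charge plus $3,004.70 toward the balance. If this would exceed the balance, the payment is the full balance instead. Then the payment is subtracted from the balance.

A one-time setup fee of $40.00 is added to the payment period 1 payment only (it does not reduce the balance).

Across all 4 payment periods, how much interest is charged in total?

# | Opening | Interest | Payment | Fee | End bal
1 | $9,477.11 | $303.27 | $3,307.97 | $40.00 | $6,472.41
2 | $6,472.41 | $207.12 | $3,211.82 | — | $3,467.71
3 | $3,467.71 | $110.97 | $3,115.67 | — | $463.01
4 | $463.01 | $14.82 | $477.83 | — | $0.00
Total interest: $303.27 + $207.12 + $110.97 + $14.82 = $636.18

$636.18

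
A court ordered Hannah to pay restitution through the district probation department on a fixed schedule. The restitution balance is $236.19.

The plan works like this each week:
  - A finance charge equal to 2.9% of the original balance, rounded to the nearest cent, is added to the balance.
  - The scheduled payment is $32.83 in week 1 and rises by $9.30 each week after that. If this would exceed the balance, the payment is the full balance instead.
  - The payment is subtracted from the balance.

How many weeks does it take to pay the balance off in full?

6

Week 1: $236.19 +$6.85 interest = $243.04; pay $32.83 → $210.21
Week 2: $210.21 +$6.85 interest = $217.06; pay $42.13 → $174.93
Week 3: $174.93 +$6.85 interest = $181.78; pay $51.43 → $130.35
Week 4: $130.35 +$6.85 interest = $137.20; pay $60.73 → $76.47
Week 5: $76.47 +$6.85 interest = $83.32; pay $70.03 → $13.29
Week 6: $13.29 +$6.85 interest = $20.14; pay $20.14 → $0.00
Balance reaches $0.00 in week 6.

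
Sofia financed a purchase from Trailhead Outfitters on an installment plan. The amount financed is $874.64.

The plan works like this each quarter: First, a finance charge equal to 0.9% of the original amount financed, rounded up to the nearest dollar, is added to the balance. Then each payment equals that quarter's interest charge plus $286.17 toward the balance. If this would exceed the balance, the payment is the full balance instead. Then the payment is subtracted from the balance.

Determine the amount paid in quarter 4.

$24.13

Quarter 1: opening $874.64; interest $8.00 → $882.64; payment $294.17; balance $588.47
Quarter 2: opening $588.47; interest $8.00 → $596.47; payment $294.17; balance $302.30
Quarter 3: opening $302.30; interest $8.00 → $310.30; payment $294.17; balance $16.13
Quarter 4: opening $16.13; interest $8.00 → $24.13; payment $24.13; balance $0.00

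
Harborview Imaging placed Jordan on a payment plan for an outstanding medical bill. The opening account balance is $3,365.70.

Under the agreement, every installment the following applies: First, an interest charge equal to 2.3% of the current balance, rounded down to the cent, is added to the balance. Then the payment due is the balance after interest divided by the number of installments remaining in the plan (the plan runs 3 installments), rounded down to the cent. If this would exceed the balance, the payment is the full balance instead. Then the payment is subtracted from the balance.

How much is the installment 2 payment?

$1,174.10

Installment 1: $3,365.70 +$77.41 interest = $3,443.11; pay $1,147.70 → $2,295.41
Installment 2: $2,295.41 +$52.79 interest = $2,348.20; pay $1,174.10 → $1,174.10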